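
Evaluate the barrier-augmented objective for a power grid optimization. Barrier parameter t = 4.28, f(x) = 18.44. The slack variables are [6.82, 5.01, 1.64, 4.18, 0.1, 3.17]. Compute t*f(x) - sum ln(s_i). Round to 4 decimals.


Step 1: Compute log-barrier.
ln values: [1.9199, 1.6114, 0.4947, 1.4303, -2.3026, 1.1537]
phi = -(1.9199 + 1.6114 + 0.4947 + 1.4303 - 2.3026 + 1.1537) = -4.3074
Step 2: Compute augmented objective.
t*f(x) = 4.28*18.44 = 78.9232
Total = 78.9232 - 4.3074 = 74.6158


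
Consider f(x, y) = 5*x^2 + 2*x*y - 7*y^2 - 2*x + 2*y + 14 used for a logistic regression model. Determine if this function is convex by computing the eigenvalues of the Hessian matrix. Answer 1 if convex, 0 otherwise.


The Hessian of f(x,y) = 5*x^2 + 2*x*y - 7*y^2 - 2*x + 2*y + 14 is:
H = [[10, 2], [2, -14]]
Trace = 10 - 14 = -4
Determinant = 10*-14 - (2)^2 = -144
Discriminant = (-4)^2 - 4*-144 = 592.0
Eigenvalues: lambda_1 = -14.1655, lambda_2 = 10.1655
The function is not convex.

0


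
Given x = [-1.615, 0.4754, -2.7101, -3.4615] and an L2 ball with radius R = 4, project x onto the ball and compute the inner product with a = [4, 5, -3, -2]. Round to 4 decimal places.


Step 1: Compute ||x|| (intermediates to 6 decimals).
||x|| = sqrt((-1.615)^2 + 0.4754^2 + (-2.7101)^2 + (-3.4615)^2) = 4.707532
Step 2: Project.
Since ||x|| > R, scale = R/||x|| = 4/4.707532 = 0.849702, proj(x) = scale * x
proj(x) = [-1.372269, 0.403948, -2.302777, -2.941243]
Step 3: Dot product.
a^T * proj(x) = 4*(-1.372269) + 5*0.403948 - 3*(-2.302777) - 2*(-2.941243) = 9.3215


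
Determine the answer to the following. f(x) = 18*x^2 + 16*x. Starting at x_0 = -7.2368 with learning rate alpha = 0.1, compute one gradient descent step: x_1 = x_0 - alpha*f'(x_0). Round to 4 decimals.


We compute the gradient at x_0 and apply the update.
f'(x) = 36*x + 16
f'(-7.2368) = 36*-7.2368 + 16 = -244.5248
x_1 = -7.2368 - 0.1*-244.5248 = 17.2157


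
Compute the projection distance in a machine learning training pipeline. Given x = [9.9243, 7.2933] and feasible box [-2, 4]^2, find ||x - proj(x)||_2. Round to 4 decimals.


Project each component onto [-2, 4].
clip(9.9243) = 4.0, clip(7.2933) = 4.0
Projection = [4.0, 4.0]
Squared diffs: [35.0973, 10.8458]
Distance = sqrt(45.9431) = 6.7781


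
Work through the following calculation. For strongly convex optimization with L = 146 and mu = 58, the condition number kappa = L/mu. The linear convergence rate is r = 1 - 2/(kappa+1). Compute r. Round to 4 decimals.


Step 1: Compute the condition number.
kappa = L/mu = 146/58 = 2.5172
Step 2: Compute the convergence rate.
r = 1 - 2/(kappa + 1) = 1 - 2*mu/(L + mu) = (L - mu)/(L + mu) = 88/204 = 0.4314


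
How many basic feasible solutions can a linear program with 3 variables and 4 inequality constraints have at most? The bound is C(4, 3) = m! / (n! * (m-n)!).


Each vertex corresponds to some choice of n active constraints out of m, so the number of vertices is at most C(m, n) = m! / (n!(m-n)!).
m = 4, n = 3
Numerator: 4 * 3 * 2
Denominator: 3! = 6
C(4, 3) = 4


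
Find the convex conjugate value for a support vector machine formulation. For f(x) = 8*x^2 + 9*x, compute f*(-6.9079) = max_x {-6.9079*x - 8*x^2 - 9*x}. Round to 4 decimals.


f*(y) = sup_x {y*x - a*x^2 - b*x} = sup_x {(y-b)*x - a*x^2}
FOC: (y - b) - 2a*x = 0 => x* = (y - b)/(2a)
x* = (-6.9079 - 9)/(2*8) = -0.9942
f*(-6.9079) = (y-b)^2/(4a) = (-6.9079 - 9)^2/(4*8)
= 253.0613/32 = 7.9082


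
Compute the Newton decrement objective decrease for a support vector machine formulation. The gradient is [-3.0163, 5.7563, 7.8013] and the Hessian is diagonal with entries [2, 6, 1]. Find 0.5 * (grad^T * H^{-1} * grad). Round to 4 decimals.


Step 1: H is diagonal, so H^(-1) * g = [-1.5082, 0.9594, 7.8013].
Step 2: g^T H^(-1) g = sum_i g_i^2 / H_ii
  = (-3.0163)^2/2 + (5.7563)^2/6 + (7.8013)^2/1
  = 4.549 + 5.5225 + 60.8603 = 70.9318
Step 3: Objective decrease = 0.5 * g^T H^(-1) g = 35.4659


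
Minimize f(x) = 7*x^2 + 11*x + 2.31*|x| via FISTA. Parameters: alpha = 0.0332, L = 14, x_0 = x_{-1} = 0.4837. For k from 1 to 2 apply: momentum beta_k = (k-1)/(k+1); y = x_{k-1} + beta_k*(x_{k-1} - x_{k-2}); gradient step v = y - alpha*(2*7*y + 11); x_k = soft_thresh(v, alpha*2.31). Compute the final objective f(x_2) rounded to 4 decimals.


FISTA on f(x) = 7*x^2 + 11*x + 2.31*|x|
L = 14, alpha = 0.0332
Iteration 1: beta = 0.0, y = 0.4837 + 0.0*(0.4837 - 0.4837) = 0.4837
  grad(y) = 17.7718, v = y - alpha*grad = -0.1063
  prox(v) = soft_thresh(-0.1063, 0.0767) = -0.0296
Iteration 2: beta = 0.3333, y = -0.0296 + 0.3333*(-0.0296 - 0.4837) = -0.2007
  grad(y) = 8.1896, v = y - alpha*grad = -0.4726
  prox(v) = soft_thresh(-0.4726, 0.0767) = -0.3959
f(x_2) = 7*(-0.3959)^2 + 11*(-0.3959) + 2.31*|-0.3959| = -2.3434


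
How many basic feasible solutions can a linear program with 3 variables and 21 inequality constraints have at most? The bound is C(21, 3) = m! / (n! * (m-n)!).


Each vertex corresponds to some choice of n active constraints out of m, so the number of vertices is at most C(m, n) = m! / (n!(m-n)!).
m = 21, n = 3
Numerator: 21 * 20 * 19
Denominator: 3! = 6
C(21, 3) = 1330


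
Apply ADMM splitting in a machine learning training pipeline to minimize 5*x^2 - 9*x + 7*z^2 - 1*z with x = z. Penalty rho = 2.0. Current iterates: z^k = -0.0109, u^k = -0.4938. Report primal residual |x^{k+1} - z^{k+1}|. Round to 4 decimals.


ADMM iteration with rho = 2.0, z^k = -0.0109, u^k = -0.4938
Step 1: x-update.
Minimize 5*x^2 - 9*x + (2.0/2)*(x + 0.0109 - 0.4938)^2
FOC: (2*5 + 2.0)*x = 9 + 2.0*(-0.0109 + 0.4938)
x^{k+1} = 0.8305
Step 2: z-update.
Minimize 7*z^2 - 1*z + (2.0/2)*(0.8305 - z - 0.4938)^2
FOC: (2*7 + 2.0)*z = 1 + 2.0*(0.8305 - 0.4938)
z^{k+1} = 0.1046
Step 3: u-update.
u^{k+1} = -0.4938 + 0.8305 - 0.1046 = 0.2321
Step 4: Primal residual = |0.8305 - 0.1046| = 0.7259


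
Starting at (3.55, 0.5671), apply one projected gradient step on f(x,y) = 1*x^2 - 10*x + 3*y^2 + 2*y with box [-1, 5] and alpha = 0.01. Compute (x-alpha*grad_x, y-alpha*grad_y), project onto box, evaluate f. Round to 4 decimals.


Step 1: Compute gradient at (3.55, 0.5671).
grad_x = 2*1*3.55 - 10 = -2.9
grad_y = 2*3*0.5671 + 2 = 5.4026
Step 2: Gradient step.
x_raw = 3.55 - 0.01*-2.9 = 3.579
y_raw = 0.5671 - 0.01*5.4026 = 0.5131
Step 3: Project onto [-1, 5].
x_proj = clip(3.579) = 3.579
y_proj = clip(0.5131) = 0.5131
Step 4: Evaluate f.
f(3.579, 0.5131) = -21.1649


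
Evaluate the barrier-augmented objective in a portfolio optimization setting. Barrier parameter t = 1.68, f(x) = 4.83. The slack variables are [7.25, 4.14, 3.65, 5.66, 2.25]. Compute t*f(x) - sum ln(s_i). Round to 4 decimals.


Step 1: Compute log-barrier.
ln values: [1.981, 1.4207, 1.2947, 1.7334, 0.8109]
phi = -(1.981 + 1.4207 + 1.2947 + 1.7334 + 0.8109) = -7.2408
Step 2: Compute augmented objective.
t*f(x) = 1.68*4.83 = 8.1144
Total = 8.1144 - 7.2408 = 0.8736


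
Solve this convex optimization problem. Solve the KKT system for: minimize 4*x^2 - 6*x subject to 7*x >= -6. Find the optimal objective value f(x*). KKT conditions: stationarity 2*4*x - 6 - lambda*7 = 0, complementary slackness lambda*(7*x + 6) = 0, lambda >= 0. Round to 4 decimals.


Step 1: Try lambda = 0 (constraint inactive).
Stationarity: 2*4*x - 6 = 0
x* = 6/(2*4) = 0.75
Check constraint: 7*0.75 = 5.25 >= -6 -- satisfied.
Step 2: Compute optimal value.
f(x*) = 4*0.75^2 - 6*0.75 = -2.25


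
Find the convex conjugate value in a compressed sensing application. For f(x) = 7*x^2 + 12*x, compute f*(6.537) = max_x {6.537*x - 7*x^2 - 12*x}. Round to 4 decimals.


f*(y) = sup_x {y*x - a*x^2 - b*x} = sup_x {(y-b)*x - a*x^2}
FOC: (y - b) - 2a*x = 0 => x* = (y - b)/(2a)
x* = (6.537 - 12)/(2*7) = -0.3902
f*(6.537) = (y-b)^2/(4a) = (6.537 - 12)^2/(4*7)
= 29.8444/28 = 1.0659


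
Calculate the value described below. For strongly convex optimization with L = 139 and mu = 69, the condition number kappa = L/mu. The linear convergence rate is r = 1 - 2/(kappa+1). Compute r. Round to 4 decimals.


Step 1: Compute the condition number.
kappa = L/mu = 139/69 = 2.0145
Step 2: Compute the convergence rate.
r = 1 - 2/(kappa + 1) = 1 - 2*mu/(L + mu) = (L - mu)/(L + mu) = 70/208 = 0.3365


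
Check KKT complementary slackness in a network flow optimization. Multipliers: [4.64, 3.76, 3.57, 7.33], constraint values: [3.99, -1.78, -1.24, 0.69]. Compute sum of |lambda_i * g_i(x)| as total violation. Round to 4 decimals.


KKT complementary slackness check:
lambda_1 * g_1 = 4.64 * 3.99 = 18.5136
lambda_2 * g_2 = 3.76 * -1.78 = -6.6928
lambda_3 * g_3 = 3.57 * -1.24 = -4.4268
lambda_4 * g_4 = 7.33 * 0.69 = 5.0577
Total violation = 18.5136 + 6.6928 + 4.4268 + 5.0577 = 34.6909


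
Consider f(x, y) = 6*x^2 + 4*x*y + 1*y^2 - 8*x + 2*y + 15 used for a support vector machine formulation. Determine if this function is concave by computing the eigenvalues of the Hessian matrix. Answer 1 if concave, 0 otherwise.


The Hessian of f(x,y) = 6*x^2 + 4*x*y + 1*y^2 - 8*x + 2*y + 15 is:
H = [[12, 4], [4, 2]]
Trace = 12 + 2 = 14
Determinant = 12*2 - (4)^2 = 8
Discriminant = (14)^2 - 4*8 = 164.0
Eigenvalues: lambda_1 = 0.5969, lambda_2 = 13.4031
The function is not concave.

0


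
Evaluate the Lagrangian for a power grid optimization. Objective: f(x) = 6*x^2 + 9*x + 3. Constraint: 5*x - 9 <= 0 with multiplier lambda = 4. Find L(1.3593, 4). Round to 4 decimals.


Step 1: Evaluate f(x).
f(1.3593) = 6*1.3593^2 + 9*1.3593 + 3 = 26.3199
Step 2: Evaluate g(x).
g(1.3593) = 5*1.3593 - 9 = -2.2035
Step 3: Compute Lagrangian.
L = 26.3199 + 4*-2.2035 = 17.5059


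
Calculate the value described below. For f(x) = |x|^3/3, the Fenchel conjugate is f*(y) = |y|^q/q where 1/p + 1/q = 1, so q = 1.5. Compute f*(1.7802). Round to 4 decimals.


The conjugate exponent q satisfies 1/p + 1/q = 1.
p = 3, so q = 3/(3 - 1) = 1.5
|y|^q = 1.7802^1.5 = 2.3752
f*(1.7802) = 2.3752 / 1.5 = 1.5835


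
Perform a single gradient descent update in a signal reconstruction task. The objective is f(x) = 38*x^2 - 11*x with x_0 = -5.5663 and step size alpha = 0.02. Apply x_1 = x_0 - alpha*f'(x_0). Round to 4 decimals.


We compute the gradient at x_0 and apply the update.
f'(x) = 76*x - 11
f'(-5.5663) = 76*-5.5663 - 11 = -434.0388
x_1 = -5.5663 - 0.02*-434.0388 = 3.1145


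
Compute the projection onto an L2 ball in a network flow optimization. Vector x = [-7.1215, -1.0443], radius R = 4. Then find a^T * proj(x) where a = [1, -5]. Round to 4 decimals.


Step 1: Compute ||x|| (intermediates to 6 decimals).
||x|| = sqrt((-7.1215)^2 + (-1.0443)^2) = 7.197661
Step 2: Project.
Since ||x|| > R, scale = R/||x|| = 4/7.197661 = 0.555736, proj(x) = scale * x
proj(x) = [-3.957674, -0.580355]
Step 3: Dot product.
a^T * proj(x) = 1*(-3.957674) - 5*(-0.580355) = -1.0559


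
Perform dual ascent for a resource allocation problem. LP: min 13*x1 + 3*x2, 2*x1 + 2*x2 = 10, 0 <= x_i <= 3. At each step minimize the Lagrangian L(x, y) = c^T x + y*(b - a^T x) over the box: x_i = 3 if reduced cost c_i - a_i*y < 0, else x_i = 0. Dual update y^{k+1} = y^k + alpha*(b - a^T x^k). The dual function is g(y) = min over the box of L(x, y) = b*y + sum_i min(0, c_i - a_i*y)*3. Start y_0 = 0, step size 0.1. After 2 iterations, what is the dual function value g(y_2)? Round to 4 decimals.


Dual ascent for LP: min 13*x1 + 3*x2, 2*x1 + 2*x2 = 10, 0 <= x_i <= 3
Step 1: y^k = 0.0, reduced costs: (13.0, 3.0)
  x^k = (0.0, 0.0), subgradient = b - a^T x = 10.0
  y^{k+1} = 0.0 + 0.1*10.0 = 1.0
Step 2: y^k = 1.0, reduced costs: (11.0, 1.0)
  x^k = (0.0, 0.0), subgradient = b - a^T x = 10.0
  y^{k+1} = 1.0 + 0.1*10.0 = 2.0
Dual objective at y_2 = 2.0: reduced costs (9.0, -1.0), box minimizer x = (0.0, 3.0)
g(y_2) = b*y + (c1 - a1*y)*x1 + (c2 - a2*y)*x2 = 10*2.0 + 9.0*0.0 + (-1.0)*3.0 = 20.0 + 0.0 - 3.0 = 17.0


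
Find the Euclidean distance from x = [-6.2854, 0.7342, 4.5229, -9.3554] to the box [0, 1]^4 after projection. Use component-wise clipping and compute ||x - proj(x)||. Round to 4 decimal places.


Project each component onto [0, 1].
clip(-6.2854) = 0.0, clip(0.7342) = 0.7342, clip(4.5229) = 1.0, clip(-9.3554) = 0.0
Projection = [0.0, 0.7342, 1.0, 0.0]
Squared diffs: [39.5063, 0.0, 12.4108, 87.5235]
Distance = sqrt(139.4406) = 11.8085


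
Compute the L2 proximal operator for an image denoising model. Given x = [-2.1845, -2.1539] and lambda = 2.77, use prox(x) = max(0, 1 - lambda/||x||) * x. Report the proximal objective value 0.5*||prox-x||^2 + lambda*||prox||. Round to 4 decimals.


Step 1: Compute ||x||.
||x|| = 3.0678
Step 2: Compute scaling factor.
scale = max(0, 1 - 2.77/3.0678) = 0.0971
Step 3: prox(x) = [-0.212, -0.2091]
||prox(x)|| = 0.2978
Step 4: Proximal objective.
0.5*||prox-x||^2 = 3.8365
lambda*||prox|| = 0.8249
Total = 4.6613


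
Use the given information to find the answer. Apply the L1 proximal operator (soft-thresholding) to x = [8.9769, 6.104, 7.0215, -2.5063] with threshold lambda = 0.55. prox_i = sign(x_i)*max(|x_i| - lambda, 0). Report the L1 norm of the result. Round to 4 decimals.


Soft-thresholding with lambda = 0.55:
prox(8.9769) = sign(8.9769)*max(|8.9769| - 0.55, 0) = 8.4269
prox(6.104) = sign(6.104)*max(|6.104| - 0.55, 0) = 5.554
prox(7.0215) = sign(7.0215)*max(|7.0215| - 0.55, 0) = 6.4715
prox(-2.5063) = sign(-2.5063)*max(|-2.5063| - 0.55, 0) = -1.9563
prox(x) = [8.4269, 5.554, 6.4715, -1.9563]
||prox(x)||_1 = 8.4269 + 5.554 + 6.4715 + 1.9563 = 22.4087


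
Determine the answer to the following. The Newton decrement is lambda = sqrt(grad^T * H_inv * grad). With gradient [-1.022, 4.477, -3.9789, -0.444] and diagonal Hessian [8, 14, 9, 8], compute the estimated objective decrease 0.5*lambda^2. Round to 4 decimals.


Step 1: H is diagonal, so H^(-1) * g = [-0.1278, 0.3198, -0.4421, -0.0555].
Step 2: g^T H^(-1) g = sum_i g_i^2 / H_ii
  = (-1.022)^2/8 + (4.477)^2/14 + (-3.9789)^2/9 + (-0.444)^2/8
  = 0.1306 + 1.4317 + 1.7591 + 0.0246 = 3.346
Step 3: Objective decrease = 0.5 * g^T H^(-1) g = 1.673


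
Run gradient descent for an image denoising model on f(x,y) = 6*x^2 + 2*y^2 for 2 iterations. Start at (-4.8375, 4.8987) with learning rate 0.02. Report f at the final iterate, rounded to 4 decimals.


Gradient descent on f(x,y) = 6*x^2 + 2*y^2.
Starting point: (-4.8375, 4.8987), alpha = 0.02
Step 1: grad_x = 2*6*-4.8375 = -58.05, grad_y = 2*2*4.8987 = 19.5948
  x_1 = -4.8375 - 0.02*-58.05 = -3.6765
  y_1 = 4.8987 - 0.02*19.5948 = 4.5068
Step 2: grad_x = 2*6*-3.6765 = -44.118, grad_y = 2*2*4.5068 = 18.0272
  x_2 = -3.6765 - 0.02*-44.118 = -2.7941
  y_2 = 4.5068 - 0.02*18.0272 = 4.1463
f(-2.7941, 4.1463) = 6*(-2.7941)^2 + 2*4.1463^2 = 81.2262


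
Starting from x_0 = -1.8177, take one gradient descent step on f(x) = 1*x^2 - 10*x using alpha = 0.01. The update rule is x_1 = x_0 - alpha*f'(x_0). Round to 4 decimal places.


We compute the gradient at x_0 and apply the update.
f'(x) = 2*x - 10
f'(-1.8177) = 2*-1.8177 - 10 = -13.6354
x_1 = -1.8177 - 0.01*-13.6354 = -1.6813


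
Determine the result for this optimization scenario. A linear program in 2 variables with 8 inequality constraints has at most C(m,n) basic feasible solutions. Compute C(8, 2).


Each vertex corresponds to some choice of n active constraints out of m, so the number of vertices is at most C(m, n) = m! / (n!(m-n)!).
m = 8, n = 2
Numerator: 8 * 7
Denominator: 2! = 2
C(8, 2) = 28


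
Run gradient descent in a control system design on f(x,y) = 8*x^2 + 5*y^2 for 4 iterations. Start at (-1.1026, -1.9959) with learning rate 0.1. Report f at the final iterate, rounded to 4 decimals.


Gradient descent on f(x,y) = 8*x^2 + 5*y^2.
Starting point: (-1.1026, -1.9959), alpha = 0.1
Step 1: grad_x = 2*8*-1.1026 = -17.6416, grad_y = 2*5*-1.9959 = -19.959
  x_1 = -1.1026 - 0.1*-17.6416 = 0.6616
  y_1 = -1.9959 - 0.1*-19.959 = 0.0
Step 2: grad_x = 2*8*0.6616 = 10.585, grad_y = 2*5*0.0 = 0.0
  x_2 = 0.6616 - 0.1*10.585 = -0.3969
  y_2 = 0.0 - 0.1*0.0 = 0.0
Step 3: grad_x = 2*8*-0.3969 = -6.351, grad_y = 2*5*0.0 = 0.0
  x_3 = -0.3969 - 0.1*-6.351 = 0.2382
  y_3 = 0.0 - 0.1*0.0 = 0.0
Step 4: grad_x = 2*8*0.2382 = 3.8106, grad_y = 2*5*0.0 = 0.0
  x_4 = 0.2382 - 0.1*3.8106 = -0.1429
  y_4 = 0.0 - 0.1*0.0 = 0.0
f(-0.1429, 0.0) = 8*(-0.1429)^2 + 5*0.0^2 = 0.1634


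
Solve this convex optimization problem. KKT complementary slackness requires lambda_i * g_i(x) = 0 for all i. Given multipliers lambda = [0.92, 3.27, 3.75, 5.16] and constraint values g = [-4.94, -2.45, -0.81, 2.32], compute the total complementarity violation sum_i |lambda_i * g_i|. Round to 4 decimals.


KKT complementary slackness check:
lambda_1 * g_1 = 0.92 * -4.94 = -4.5448
lambda_2 * g_2 = 3.27 * -2.45 = -8.0115
lambda_3 * g_3 = 3.75 * -0.81 = -3.0375
lambda_4 * g_4 = 5.16 * 2.32 = 11.9712
Total violation = 4.5448 + 8.0115 + 3.0375 + 11.9712 = 27.565


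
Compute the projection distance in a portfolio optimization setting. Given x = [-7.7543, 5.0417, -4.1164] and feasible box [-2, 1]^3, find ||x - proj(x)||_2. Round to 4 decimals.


Project each component onto [-2, 1].
clip(-7.7543) = -2.0, clip(5.0417) = 1.0, clip(-4.1164) = -2.0
Projection = [-2.0, 1.0, -2.0]
Squared diffs: [33.112, 16.3353, 4.4791]
Distance = sqrt(53.9264) = 7.3435


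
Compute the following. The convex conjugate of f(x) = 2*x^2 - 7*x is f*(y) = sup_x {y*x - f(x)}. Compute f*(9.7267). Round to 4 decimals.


f*(y) = sup_x {y*x - a*x^2 - b*x} = sup_x {(y-b)*x - a*x^2}
FOC: (y - b) - 2a*x = 0 => x* = (y - b)/(2a)
x* = (9.7267 + 7)/(2*2) = 4.1817
f*(9.7267) = (y-b)^2/(4a) = (9.7267 + 7)^2/(4*2)
= 279.7825/8 = 34.9728


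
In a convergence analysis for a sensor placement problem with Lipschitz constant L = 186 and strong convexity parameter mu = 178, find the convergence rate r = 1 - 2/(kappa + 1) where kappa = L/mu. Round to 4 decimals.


Step 1: Compute the condition number.
kappa = L/mu = 186/178 = 1.0449
Step 2: Compute the convergence rate.
r = 1 - 2/(kappa + 1) = 1 - 2*mu/(L + mu) = (L - mu)/(L + mu) = 8/364 = 0.022


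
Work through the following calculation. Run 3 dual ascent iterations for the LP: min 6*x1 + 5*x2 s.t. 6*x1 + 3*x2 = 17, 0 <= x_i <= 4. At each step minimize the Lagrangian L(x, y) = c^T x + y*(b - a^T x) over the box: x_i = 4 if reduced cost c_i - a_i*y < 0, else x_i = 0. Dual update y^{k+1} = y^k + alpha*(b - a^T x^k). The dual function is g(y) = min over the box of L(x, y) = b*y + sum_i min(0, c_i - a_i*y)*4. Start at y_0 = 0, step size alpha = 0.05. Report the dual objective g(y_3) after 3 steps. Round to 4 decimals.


Dual ascent for LP: min 6*x1 + 5*x2, 6*x1 + 3*x2 = 17, 0 <= x_i <= 4
Step 1: y^k = 0.0, reduced costs: (6.0, 5.0)
  x^k = (0.0, 0.0), subgradient = b - a^T x = 17.0
  y^{k+1} = 0.0 + 0.05*17.0 = 0.85
Step 2: y^k = 0.85, reduced costs: (0.9, 2.45)
  x^k = (0.0, 0.0), subgradient = b - a^T x = 17.0
  y^{k+1} = 0.85 + 0.05*17.0 = 1.7
Step 3: y^k = 1.7, reduced costs: (-4.2, -0.1)
  x^k = (4.0, 4.0), subgradient = b - a^T x = -19.0
  y^{k+1} = 1.7 + 0.05*-19.0 = 0.75
Dual objective at y_3 = 0.75: reduced costs (1.5, 2.75), box minimizer x = (0.0, 0.0)
g(y_3) = b*y + (c1 - a1*y)*x1 + (c2 - a2*y)*x2 = 17*0.75 + 1.5*0.0 + 2.75*0.0 = 12.75 + 0.0 + 0.0 = 12.75


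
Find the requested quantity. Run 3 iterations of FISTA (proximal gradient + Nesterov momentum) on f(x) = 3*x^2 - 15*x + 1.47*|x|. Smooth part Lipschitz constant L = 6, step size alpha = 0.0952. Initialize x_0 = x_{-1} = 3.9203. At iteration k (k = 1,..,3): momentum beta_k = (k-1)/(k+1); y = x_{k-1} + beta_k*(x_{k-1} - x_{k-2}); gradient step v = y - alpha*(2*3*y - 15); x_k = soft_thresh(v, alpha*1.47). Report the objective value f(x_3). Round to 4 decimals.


FISTA on f(x) = 3*x^2 - 15*x + 1.47*|x|
L = 6, alpha = 0.0952
Iteration 1: beta = 0.0, y = 3.9203 + 0.0*(3.9203 - 3.9203) = 3.9203
  grad(y) = 8.5218, v = y - alpha*grad = 3.109
  prox(v) = soft_thresh(3.109, 0.1399) = 2.9691
Iteration 2: beta = 0.3333, y = 2.9691 + 0.3333*(2.9691 - 3.9203) = 2.652
  grad(y) = 0.912, v = y - alpha*grad = 2.5652
  prox(v) = soft_thresh(2.5652, 0.1399) = 2.4252
Iteration 3: beta = 0.5, y = 2.4252 + 0.5*(2.4252 - 2.9691) = 2.1533
  grad(y) = -2.0801, v = y - alpha*grad = 2.3513
  prox(v) = soft_thresh(2.3513, 0.1399) = 2.2114
f(x_3) = 3*2.2114^2 - 15*2.2114 + 1.47*|2.2114| = -15.2494


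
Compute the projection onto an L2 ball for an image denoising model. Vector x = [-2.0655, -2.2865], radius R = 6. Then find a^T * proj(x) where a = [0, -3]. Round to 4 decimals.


Step 1: Compute ||x|| (intermediates to 6 decimals).
||x|| = sqrt((-2.0655)^2 + (-2.2865)^2) = 3.081294
Step 2: Project.
Since ||x|| <= R, proj = x (no scaling needed).
proj(x) = [-2.0655, -2.2865]
Step 3: Dot product.
a^T * proj(x) = 0*(-2.0655) - 3*(-2.2865) = 6.8595


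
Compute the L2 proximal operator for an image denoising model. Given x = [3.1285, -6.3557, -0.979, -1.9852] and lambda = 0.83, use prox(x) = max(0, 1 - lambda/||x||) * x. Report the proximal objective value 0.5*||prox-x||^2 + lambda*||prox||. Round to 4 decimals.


Step 1: Compute ||x||.
||x|| = 7.4217
Step 2: Compute scaling factor.
scale = max(0, 1 - 0.83/7.4217) = 0.8882
Step 3: prox(x) = [2.7786, -5.6449, -0.8695, -1.7632]
||prox(x)|| = 6.5917
Step 4: Proximal objective.
0.5*||prox-x||^2 = 0.3445
lambda*||prox|| = 5.4711
Total = 5.8156


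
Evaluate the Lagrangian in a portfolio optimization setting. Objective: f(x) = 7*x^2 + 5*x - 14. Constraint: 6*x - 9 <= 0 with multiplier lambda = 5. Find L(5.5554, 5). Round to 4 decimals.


Step 1: Evaluate f(x).
f(5.5554) = 7*5.5554^2 + 5*5.5554 - 14 = 229.8143
Step 2: Evaluate g(x).
g(5.5554) = 6*5.5554 - 9 = 24.3324
Step 3: Compute Lagrangian.
L = 229.8143 + 5*24.3324 = 351.4763


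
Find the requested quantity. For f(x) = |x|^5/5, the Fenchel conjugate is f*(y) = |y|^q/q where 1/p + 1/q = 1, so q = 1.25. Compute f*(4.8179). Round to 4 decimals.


The conjugate exponent q satisfies 1/p + 1/q = 1.
p = 5, so q = 5/(5 - 1) = 1.25
|y|^q = 4.8179^1.25 = 7.1379
f*(4.8179) = 7.1379 / 1.25 = 5.7103


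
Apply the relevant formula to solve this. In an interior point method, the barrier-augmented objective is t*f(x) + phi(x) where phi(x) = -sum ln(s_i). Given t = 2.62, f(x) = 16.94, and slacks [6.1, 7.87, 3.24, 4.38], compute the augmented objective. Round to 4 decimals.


Step 1: Compute log-barrier.
ln values: [1.8083, 2.0631, 1.1756, 1.477]
phi = -(1.8083 + 2.0631 + 1.1756 + 1.477) = -6.524
Step 2: Compute augmented objective.
t*f(x) = 2.62*16.94 = 44.3828
Total = 44.3828 - 6.524 = 37.8588


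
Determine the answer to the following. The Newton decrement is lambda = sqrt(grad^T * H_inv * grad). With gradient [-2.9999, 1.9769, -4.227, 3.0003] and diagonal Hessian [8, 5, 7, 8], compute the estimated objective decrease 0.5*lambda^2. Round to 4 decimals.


Step 1: H is diagonal, so H^(-1) * g = [-0.375, 0.3954, -0.6039, 0.375].
Step 2: g^T H^(-1) g = sum_i g_i^2 / H_ii
  = (-2.9999)^2/8 + (1.9769)^2/5 + (-4.227)^2/7 + (3.0003)^2/8
  = 1.1249 + 0.7816 + 2.5525 + 1.1252 = 5.5843
Step 3: Objective decrease = 0.5 * g^T H^(-1) g = 2.7921


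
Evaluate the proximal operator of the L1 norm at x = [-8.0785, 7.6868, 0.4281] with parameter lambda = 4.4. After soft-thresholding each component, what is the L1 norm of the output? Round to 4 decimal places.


Soft-thresholding with lambda = 4.4:
prox(-8.0785) = sign(-8.0785)*max(|-8.0785| - 4.4, 0) = -3.6785
prox(7.6868) = sign(7.6868)*max(|7.6868| - 4.4, 0) = 3.2868
prox(0.4281) = sign(0.4281)*max(|0.4281| - 4.4, 0) = 0.0
prox(x) = [-3.6785, 3.2868, 0.0]
||prox(x)||_1 = 3.6785 + 3.2868 + 0.0 = 6.9653


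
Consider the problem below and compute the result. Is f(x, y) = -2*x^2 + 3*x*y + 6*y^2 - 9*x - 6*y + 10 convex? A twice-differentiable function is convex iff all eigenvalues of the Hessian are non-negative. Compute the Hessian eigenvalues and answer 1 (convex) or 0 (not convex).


The Hessian of f(x,y) = -2*x^2 + 3*x*y + 6*y^2 - 9*x - 6*y + 10 is:
H = [[-4, 3], [3, 12]]
Trace = -4 + 12 = 8
Determinant = -4*12 - (3)^2 = -57
Discriminant = (8)^2 - 4*-57 = 292.0
Eigenvalues: lambda_1 = -4.544, lambda_2 = 12.544
The function is not convex.

0


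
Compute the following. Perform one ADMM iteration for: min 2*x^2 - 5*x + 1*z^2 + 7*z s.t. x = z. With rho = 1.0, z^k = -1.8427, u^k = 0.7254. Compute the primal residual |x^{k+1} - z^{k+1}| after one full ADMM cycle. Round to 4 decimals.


ADMM iteration with rho = 1.0, z^k = -1.8427, u^k = 0.7254
Step 1: x-update.
Minimize 2*x^2 - 5*x + (1.0/2)*(x + 1.8427 + 0.7254)^2
FOC: (2*2 + 1.0)*x = 5 + 1.0*(-1.8427 - 0.7254)
x^{k+1} = 0.4864
Step 2: z-update.
Minimize 1*z^2 + 7*z + (1.0/2)*(0.4864 - z + 0.7254)^2
FOC: (2*1 + 1.0)*z = -7 + 1.0*(0.4864 + 0.7254)
z^{k+1} = -1.9294
Step 3: u-update.
u^{k+1} = 0.7254 + 0.4864 + 1.9294 = 3.1412
Step 4: Primal residual = |0.4864 + 1.9294| = 2.4158


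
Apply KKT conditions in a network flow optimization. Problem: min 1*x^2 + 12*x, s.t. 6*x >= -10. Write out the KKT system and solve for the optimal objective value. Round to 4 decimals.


Step 1: Try lambda = 0 (constraint inactive).
x_unc = -12/(2*1) = -6.0
Check: 6*-6.0 = -36.0 < -10 -- violated!
Step 2: Constraint must be active: 6*x = -10
x* = -10/6 = -5/3 = -1.6667 (rounded; the exact value -5/3 is used below)
lambda = (2*1*(-5/3) + 12)/6 = 1.4444
Step 3: Compute optimal value.
f(x*) = 1*(-5/3)^2 + 12*(-5/3) = -17.2222


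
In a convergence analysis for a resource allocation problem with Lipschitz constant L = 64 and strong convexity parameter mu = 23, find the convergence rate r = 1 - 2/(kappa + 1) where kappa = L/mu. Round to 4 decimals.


Step 1: Compute the condition number.
kappa = L/mu = 64/23 = 2.7826
Step 2: Compute the convergence rate.
r = 1 - 2/(kappa + 1) = 1 - 2*mu/(L + mu) = (L - mu)/(L + mu) = 41/87 = 0.4713


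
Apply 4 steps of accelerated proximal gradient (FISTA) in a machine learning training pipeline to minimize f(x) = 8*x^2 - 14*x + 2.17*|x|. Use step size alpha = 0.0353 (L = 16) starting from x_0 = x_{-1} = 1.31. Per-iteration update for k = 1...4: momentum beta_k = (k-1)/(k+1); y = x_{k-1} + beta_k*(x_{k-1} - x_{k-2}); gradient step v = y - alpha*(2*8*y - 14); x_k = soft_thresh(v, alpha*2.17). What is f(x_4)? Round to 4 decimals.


FISTA on f(x) = 8*x^2 - 14*x + 2.17*|x|
L = 16, alpha = 0.0353
Iteration 1: beta = 0.0, y = 1.31 + 0.0*(1.31 - 1.31) = 1.31
  grad(y) = 6.96, v = y - alpha*grad = 1.0643
  prox(v) = soft_thresh(1.0643, 0.0766) = 0.9877
Iteration 2: beta = 0.3333, y = 0.9877 + 0.3333*(0.9877 - 1.31) = 0.8803
  grad(y) = 0.0845, v = y - alpha*grad = 0.8773
  prox(v) = soft_thresh(0.8773, 0.0766) = 0.8007
Iteration 3: beta = 0.5, y = 0.8007 + 0.5*(0.8007 - 0.9877) = 0.7072
  grad(y) = -2.6849, v = y - alpha*grad = 0.802
  prox(v) = soft_thresh(0.802, 0.0766) = 0.7254
Iteration 4: beta = 0.6, y = 0.7254 + 0.6*(0.7254 - 0.8007) = 0.6802
  grad(y) = -3.1173, v = y - alpha*grad = 0.7902
  prox(v) = soft_thresh(0.7902, 0.0766) = 0.7136
f(x_4) = 8*0.7136^2 - 14*0.7136 + 2.17*|0.7136| = -4.3681


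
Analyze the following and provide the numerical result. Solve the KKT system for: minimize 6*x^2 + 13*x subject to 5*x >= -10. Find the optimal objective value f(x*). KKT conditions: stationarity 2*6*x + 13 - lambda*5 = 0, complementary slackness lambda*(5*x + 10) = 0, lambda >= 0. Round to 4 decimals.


Step 1: Try lambda = 0 (constraint inactive).
Stationarity: 2*6*x + 13 = 0
x* = -13/(2*6) = -13/12 = -1.0833 (rounded; the exact value -13/12 is used below)
Check constraint: 5*-1.0833 = -5.4165 >= -10 -- satisfied.
Step 2: Compute optimal value.
f(x*) = 6*(-13/12)^2 + 13*(-13/12) = -7.0417


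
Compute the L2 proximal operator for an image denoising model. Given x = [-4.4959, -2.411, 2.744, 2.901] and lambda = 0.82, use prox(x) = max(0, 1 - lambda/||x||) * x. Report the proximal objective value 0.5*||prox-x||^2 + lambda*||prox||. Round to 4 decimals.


Step 1: Compute ||x||.
||x|| = 6.4785
Step 2: Compute scaling factor.
scale = max(0, 1 - 0.82/6.4785) = 0.8734
Step 3: prox(x) = [-3.9268, -2.1058, 2.3967, 2.5338]
||prox(x)|| = 5.6585
Step 4: Proximal objective.
0.5*||prox-x||^2 = 0.3362
lambda*||prox|| = 4.64
Total = 4.9762


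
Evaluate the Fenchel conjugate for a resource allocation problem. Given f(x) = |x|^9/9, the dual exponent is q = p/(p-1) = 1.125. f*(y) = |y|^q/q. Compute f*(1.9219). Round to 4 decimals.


The conjugate exponent q satisfies 1/p + 1/q = 1.
p = 9, so q = 9/(9 - 1) = 1.125
|y|^q = 1.9219^1.125 = 2.0854
f*(1.9219) = 2.0854 / 1.125 = 1.8537


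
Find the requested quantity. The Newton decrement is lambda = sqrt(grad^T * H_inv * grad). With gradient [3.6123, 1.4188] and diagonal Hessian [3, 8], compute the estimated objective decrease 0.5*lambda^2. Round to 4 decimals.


Step 1: H is diagonal, so H^(-1) * g = [1.2041, 0.1774].
Step 2: g^T H^(-1) g = sum_i g_i^2 / H_ii
  = (3.6123)^2/3 + (1.4188)^2/8
  = 4.3496 + 0.2516 = 4.6012
Step 3: Objective decrease = 0.5 * g^T H^(-1) g = 2.3006


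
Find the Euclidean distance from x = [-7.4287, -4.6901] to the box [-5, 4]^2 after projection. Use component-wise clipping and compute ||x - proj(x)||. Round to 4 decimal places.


Project each component onto [-5, 4].
clip(-7.4287) = -5.0, clip(-4.6901) = -4.6901
Projection = [-5.0, -4.6901]
Squared diffs: [5.8986, 0.0]
Distance = sqrt(5.8986) = 2.4287


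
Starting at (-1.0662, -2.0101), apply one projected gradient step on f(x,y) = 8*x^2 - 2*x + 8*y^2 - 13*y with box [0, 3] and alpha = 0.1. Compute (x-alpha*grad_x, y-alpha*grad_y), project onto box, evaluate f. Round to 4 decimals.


Step 1: Compute gradient at (-1.0662, -2.0101).
grad_x = 2*8*-1.0662 - 2 = -19.0592
grad_y = 2*8*-2.0101 - 13 = -45.1616
Step 2: Gradient step.
x_raw = -1.0662 - 0.1*-19.0592 = 0.8397
y_raw = -2.0101 - 0.1*-45.1616 = 2.5061
Step 3: Project onto [0, 3].
x_proj = clip(0.8397) = 0.8397
y_proj = clip(2.5061) = 2.5061
Step 4: Evaluate f.
f(0.8397, 2.5061) = 21.6255


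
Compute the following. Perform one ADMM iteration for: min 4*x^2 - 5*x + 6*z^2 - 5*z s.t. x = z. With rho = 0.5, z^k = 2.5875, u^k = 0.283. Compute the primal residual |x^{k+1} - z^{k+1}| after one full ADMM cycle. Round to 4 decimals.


ADMM iteration with rho = 0.5, z^k = 2.5875, u^k = 0.283
Step 1: x-update.
Minimize 4*x^2 - 5*x + (0.5/2)*(x - 2.5875 + 0.283)^2
FOC: (2*4 + 0.5)*x = 5 + 0.5*(2.5875 - 0.283)
x^{k+1} = 0.7238
Step 2: z-update.
Minimize 6*z^2 - 5*z + (0.5/2)*(0.7238 - z + 0.283)^2
FOC: (2*6 + 0.5)*z = 5 + 0.5*(0.7238 + 0.283)
z^{k+1} = 0.4403
Step 3: u-update.
u^{k+1} = 0.283 + 0.7238 - 0.4403 = 0.5665
Step 4: Primal residual = |0.7238 - 0.4403| = 0.2835


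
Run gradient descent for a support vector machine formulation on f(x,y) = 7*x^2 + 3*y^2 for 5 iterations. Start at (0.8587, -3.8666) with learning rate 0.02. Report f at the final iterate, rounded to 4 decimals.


Gradient descent on f(x,y) = 7*x^2 + 3*y^2.
Starting point: (0.8587, -3.8666), alpha = 0.02
Step 1: grad_x = 2*7*0.8587 = 12.0218, grad_y = 2*3*-3.8666 = -23.1996
  x_1 = 0.8587 - 0.02*12.0218 = 0.6183
  y_1 = -3.8666 - 0.02*-23.1996 = -3.4026
Step 2: grad_x = 2*7*0.6183 = 8.6557, grad_y = 2*3*-3.4026 = -20.4156
  x_2 = 0.6183 - 0.02*8.6557 = 0.4452
  y_2 = -3.4026 - 0.02*-20.4156 = -2.9943
Step 3: grad_x = 2*7*0.4452 = 6.2321, grad_y = 2*3*-2.9943 = -17.9658
  x_3 = 0.4452 - 0.02*6.2321 = 0.3205
  y_3 = -2.9943 - 0.02*-17.9658 = -2.635
Step 4: grad_x = 2*7*0.3205 = 4.4871, grad_y = 2*3*-2.635 = -15.8099
  x_4 = 0.3205 - 0.02*4.4871 = 0.2308
  y_4 = -2.635 - 0.02*-15.8099 = -2.3188
Step 5: grad_x = 2*7*0.2308 = 3.2307, grad_y = 2*3*-2.3188 = -13.9127
  x_5 = 0.2308 - 0.02*3.2307 = 0.1662
  y_5 = -2.3188 - 0.02*-13.9127 = -2.0405
f(0.1662, -2.0405) = 7*0.1662^2 + 3*(-2.0405)^2 = 12.6845


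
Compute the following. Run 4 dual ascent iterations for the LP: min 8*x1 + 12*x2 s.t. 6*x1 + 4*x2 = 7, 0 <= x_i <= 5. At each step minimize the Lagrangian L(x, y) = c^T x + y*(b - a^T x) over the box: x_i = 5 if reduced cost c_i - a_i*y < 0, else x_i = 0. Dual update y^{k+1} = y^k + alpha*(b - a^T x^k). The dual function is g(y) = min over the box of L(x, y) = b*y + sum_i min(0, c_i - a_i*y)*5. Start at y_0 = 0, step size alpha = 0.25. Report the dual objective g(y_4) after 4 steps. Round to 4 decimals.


Dual ascent for LP: min 8*x1 + 12*x2, 6*x1 + 4*x2 = 7, 0 <= x_i <= 5
Step 1: y^k = 0.0, reduced costs: (8.0, 12.0)
  x^k = (0.0, 0.0), subgradient = b - a^T x = 7.0
  y^{k+1} = 0.0 + 0.25*7.0 = 1.75
Step 2: y^k = 1.75, reduced costs: (-2.5, 5.0)
  x^k = (5.0, 0.0), subgradient = b - a^T x = -23.0
  y^{k+1} = 1.75 + 0.25*-23.0 = -4.0
Step 3: y^k = -4.0, reduced costs: (32.0, 28.0)
  x^k = (0.0, 0.0), subgradient = b - a^T x = 7.0
  y^{k+1} = -4.0 + 0.25*7.0 = -2.25
Step 4: y^k = -2.25, reduced costs: (21.5, 21.0)
  x^k = (0.0, 0.0), subgradient = b - a^T x = 7.0
  y^{k+1} = -2.25 + 0.25*7.0 = -0.5
Dual objective at y_4 = -0.5: reduced costs (11.0, 14.0), box minimizer x = (0.0, 0.0)
g(y_4) = b*y + (c1 - a1*y)*x1 + (c2 - a2*y)*x2 = 7*(-0.5) + 11.0*0.0 + 14.0*0.0 = -3.5 + 0.0 + 0.0 = -3.5


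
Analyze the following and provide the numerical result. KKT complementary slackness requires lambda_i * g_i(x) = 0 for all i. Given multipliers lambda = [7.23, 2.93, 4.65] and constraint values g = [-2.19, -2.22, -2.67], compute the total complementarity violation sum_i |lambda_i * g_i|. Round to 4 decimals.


KKT complementary slackness check:
lambda_1 * g_1 = 7.23 * -2.19 = -15.8337
lambda_2 * g_2 = 2.93 * -2.22 = -6.5046
lambda_3 * g_3 = 4.65 * -2.67 = -12.4155
Total violation = 15.8337 + 6.5046 + 12.4155 = 34.7538


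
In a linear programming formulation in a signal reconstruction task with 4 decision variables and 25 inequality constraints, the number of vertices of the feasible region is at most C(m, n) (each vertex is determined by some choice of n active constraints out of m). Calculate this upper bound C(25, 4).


Each vertex corresponds to some choice of n active constraints out of m, so the number of vertices is at most C(m, n) = m! / (n!(m-n)!).
m = 25, n = 4
Numerator: 25 * 24 * 23 * 22
Denominator: 4! = 24
C(25, 4) = 12650


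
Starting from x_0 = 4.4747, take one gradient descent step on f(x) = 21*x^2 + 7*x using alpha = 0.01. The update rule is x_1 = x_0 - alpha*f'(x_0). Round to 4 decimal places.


We compute the gradient at x_0 and apply the update.
f'(x) = 42*x + 7
f'(4.4747) = 42*4.4747 + 7 = 194.9374
x_1 = 4.4747 - 0.01*194.9374 = 2.5253


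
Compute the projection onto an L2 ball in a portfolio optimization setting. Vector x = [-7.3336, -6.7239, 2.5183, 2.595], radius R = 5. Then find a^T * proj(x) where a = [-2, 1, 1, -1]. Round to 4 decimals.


Step 1: Compute ||x|| (intermediates to 6 decimals).
||x|| = sqrt((-7.3336)^2 + (-6.7239)^2 + 2.5183^2 + 2.595^2) = 10.586235
Step 2: Project.
Since ||x|| > R, scale = R/||x|| = 5/10.586235 = 0.472311, proj(x) = scale * x
proj(x) = [-3.46374, -3.175772, 1.189421, 1.225647]
Step 3: Dot product.
a^T * proj(x) = -2*(-3.46374) + 1*(-3.175772) + 1*1.189421 - 1*1.225647 = 3.7155


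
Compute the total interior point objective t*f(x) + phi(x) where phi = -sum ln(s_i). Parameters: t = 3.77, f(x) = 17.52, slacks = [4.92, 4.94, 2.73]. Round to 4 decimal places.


Step 1: Compute log-barrier.
ln values: [1.5933, 1.5974, 1.0043]
phi = -(1.5933 + 1.5974 + 1.0043) = -4.195
Step 2: Compute augmented objective.
t*f(x) = 3.77*17.52 = 66.0504
Total = 66.0504 - 4.195 = 61.8554


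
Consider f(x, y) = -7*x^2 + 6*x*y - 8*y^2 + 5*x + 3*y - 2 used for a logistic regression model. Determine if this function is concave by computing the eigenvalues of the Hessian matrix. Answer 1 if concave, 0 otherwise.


The Hessian of f(x,y) = -7*x^2 + 6*x*y - 8*y^2 + 5*x + 3*y - 2 is:
H = [[-14, 6], [6, -16]]
Trace = -14 - 16 = -30
Determinant = -14*-16 - (6)^2 = 188
Discriminant = (-30)^2 - 4*188 = 148.0
Eigenvalues: lambda_1 = -21.0828, lambda_2 = -8.9172
The function is concave.

1


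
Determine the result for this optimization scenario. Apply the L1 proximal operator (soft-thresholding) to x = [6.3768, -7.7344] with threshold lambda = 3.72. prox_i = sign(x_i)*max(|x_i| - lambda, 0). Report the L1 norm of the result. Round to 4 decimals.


Soft-thresholding with lambda = 3.72:
prox(6.3768) = sign(6.3768)*max(|6.3768| - 3.72, 0) = 2.6568
prox(-7.7344) = sign(-7.7344)*max(|-7.7344| - 3.72, 0) = -4.0144
prox(x) = [2.6568, -4.0144]
||prox(x)||_1 = 2.6568 + 4.0144 = 6.6712


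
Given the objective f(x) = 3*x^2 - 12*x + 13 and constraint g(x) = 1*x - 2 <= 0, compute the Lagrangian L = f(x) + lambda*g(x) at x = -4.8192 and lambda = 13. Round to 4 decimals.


Step 1: Evaluate f(x).
f(-4.8192) = 3*(-4.8192)^2 - 12*(-4.8192) + 13 = 140.5045
Step 2: Evaluate g(x).
g(-4.8192) = 1*-4.8192 - 2 = -6.8192
Step 3: Compute Lagrangian.
L = 140.5045 + 13*-6.8192 = 51.8549


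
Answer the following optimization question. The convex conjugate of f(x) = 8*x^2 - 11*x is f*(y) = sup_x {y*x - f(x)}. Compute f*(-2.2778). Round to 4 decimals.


f*(y) = sup_x {y*x - a*x^2 - b*x} = sup_x {(y-b)*x - a*x^2}
FOC: (y - b) - 2a*x = 0 => x* = (y - b)/(2a)
x* = (-2.2778 + 11)/(2*8) = 0.5451
f*(-2.2778) = (y-b)^2/(4a) = (-2.2778 + 11)^2/(4*8)
= 76.0768/32 = 2.3774


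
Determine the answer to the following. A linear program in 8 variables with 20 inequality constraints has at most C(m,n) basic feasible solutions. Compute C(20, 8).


Each vertex corresponds to some choice of n active constraints out of m, so the number of vertices is at most C(m, n) = m! / (n!(m-n)!).
m = 20, n = 8
Numerator: 20 * 19 * 18 * 17 * 16 * 15 * 14 * 13
Denominator: 8! = 40320
C(20, 8) = 125970


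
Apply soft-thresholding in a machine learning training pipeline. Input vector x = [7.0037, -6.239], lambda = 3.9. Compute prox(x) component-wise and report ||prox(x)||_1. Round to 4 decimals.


Soft-thresholding with lambda = 3.9:
prox(7.0037) = sign(7.0037)*max(|7.0037| - 3.9, 0) = 3.1037
prox(-6.239) = sign(-6.239)*max(|-6.239| - 3.9, 0) = -2.339
prox(x) = [3.1037, -2.339]
||prox(x)||_1 = 3.1037 + 2.339 = 5.4427


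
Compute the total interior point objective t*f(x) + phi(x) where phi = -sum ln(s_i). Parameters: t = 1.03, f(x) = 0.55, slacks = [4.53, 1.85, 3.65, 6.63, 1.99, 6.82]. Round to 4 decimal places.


Step 1: Compute log-barrier.
ln values: [1.5107, 0.6152, 1.2947, 1.8916, 0.6881, 1.9199]
phi = -(1.5107 + 0.6152 + 1.2947 + 1.8916 + 0.6881 + 1.9199) = -7.9202
Step 2: Compute augmented objective.
t*f(x) = 1.03*0.55 = 0.5665
Total = 0.5665 - 7.9202 = -7.3537


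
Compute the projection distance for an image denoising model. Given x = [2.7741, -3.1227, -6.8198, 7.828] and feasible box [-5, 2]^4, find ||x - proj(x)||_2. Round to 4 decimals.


Project each component onto [-5, 2].
clip(2.7741) = 2.0, clip(-3.1227) = -3.1227, clip(-6.8198) = -5.0, clip(7.828) = 2.0
Projection = [2.0, -3.1227, -5.0, 2.0]
Squared diffs: [0.5992, 0.0, 3.3117, 33.9656]
Distance = sqrt(37.8765) = 6.1544


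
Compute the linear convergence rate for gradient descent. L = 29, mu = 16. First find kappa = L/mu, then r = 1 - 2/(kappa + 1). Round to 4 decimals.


Step 1: Compute the condition number.
kappa = L/mu = 29/16 = 1.8125
Step 2: Compute the convergence rate.
r = 1 - 2/(kappa + 1) = 1 - 2*mu/(L + mu) = (L - mu)/(L + mu) = 13/45 = 0.2889


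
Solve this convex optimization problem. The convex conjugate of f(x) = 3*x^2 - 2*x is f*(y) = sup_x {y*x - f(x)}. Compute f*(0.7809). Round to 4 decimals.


f*(y) = sup_x {y*x - a*x^2 - b*x} = sup_x {(y-b)*x - a*x^2}
FOC: (y - b) - 2a*x = 0 => x* = (y - b)/(2a)
x* = (0.7809 + 2)/(2*3) = 0.4635
f*(0.7809) = (y-b)^2/(4a) = (0.7809 + 2)^2/(4*3)
= 7.7334/12 = 0.6445


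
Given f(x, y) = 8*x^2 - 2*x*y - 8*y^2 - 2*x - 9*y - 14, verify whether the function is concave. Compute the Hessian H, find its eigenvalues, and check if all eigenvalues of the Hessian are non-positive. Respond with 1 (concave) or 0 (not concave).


The Hessian of f(x,y) = 8*x^2 - 2*x*y - 8*y^2 - 2*x - 9*y - 14 is:
H = [[16, -2], [-2, -16]]
Trace = 16 - 16 = 0
Determinant = 16*-16 - (-2)^2 = -260
Discriminant = (0)^2 - 4*-260 = 1040.0
Eigenvalues: lambda_1 = -16.1245, lambda_2 = 16.1245
The function is not concave.

0
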